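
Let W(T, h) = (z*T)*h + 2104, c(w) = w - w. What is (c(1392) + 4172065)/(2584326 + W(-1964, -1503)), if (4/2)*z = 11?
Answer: 4172065/18821836 ≈ 0.22166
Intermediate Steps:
z = 11/2 (z = (½)*11 = 11/2 ≈ 5.5000)
c(w) = 0
W(T, h) = 2104 + 11*T*h/2 (W(T, h) = (11*T/2)*h + 2104 = 11*T*h/2 + 2104 = 2104 + 11*T*h/2)
(c(1392) + 4172065)/(2584326 + W(-1964, -1503)) = (0 + 4172065)/(2584326 + (2104 + (11/2)*(-1964)*(-1503))) = 4172065/(2584326 + (2104 + 16235406)) = 4172065/(2584326 + 16237510) = 4172065/18821836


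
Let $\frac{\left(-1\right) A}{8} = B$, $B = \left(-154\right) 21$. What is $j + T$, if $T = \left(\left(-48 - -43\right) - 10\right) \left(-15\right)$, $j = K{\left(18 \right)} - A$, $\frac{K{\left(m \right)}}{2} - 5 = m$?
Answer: $-25601$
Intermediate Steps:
$B = -3234$
$K{\left(m \right)} = 10 + 2 m$
$A = 25872$ ($A = \left(-8\right) \left(-3234\right) = 25872$)
$j = -25826$ ($j = \left(10 + 2 \cdot 18\right) - 25872 = \left(10 + 36\right) - 25872 = 46 - 25872 = -25826$)
$T = 225$ ($T = \left(\left(-48 + 43\right) - 10\right) \left(-15\right) = \left(-5 - 10\right) \left(-15\right) = \left(-15\right) \left(-15\right) = 225$)
$j + T = -25826 + 225 = -25601$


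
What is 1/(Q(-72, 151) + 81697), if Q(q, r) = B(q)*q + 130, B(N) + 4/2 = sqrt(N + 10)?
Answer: 81971/6719566249 + 72*I*sqrt(62)/6719566249 ≈ 1.2199e-5 + 8.437e-8*I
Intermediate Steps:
B(N) = -2 + sqrt(10 + N) (B(N) = -2 + sqrt(N + 10) = -2 + sqrt(10 + N))
Q(q, r) = 130 + q*(-2 + sqrt(10 + q)) (Q(q, r) = (-2 + sqrt(10 + q))*q + 130 = q*(-2 + sqrt(10 + q)) + 130 = 130 + q*(-2 + sqrt(10 + q)))
1/(Q(-72, 151) + 81697) = 1/((130 - 72*(-2 + sqrt(10 - 72))) + 81697) = 1/((130 - 72*(-2 + sqrt(-62))) + 81697) = 1/((130 - 72*(-2 + I*sqrt(62))) + 81697) = 1/((130 + (144 - 72*I*sqrt(62))) + 81697) = 1/((274 - 72*I*sqrt(62)) + 81697) = 1/(81971 - 72*I*sqrt(62))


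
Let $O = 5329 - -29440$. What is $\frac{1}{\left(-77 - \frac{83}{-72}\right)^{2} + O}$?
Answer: $\frac{5184}{210065017} \approx 2.4678 \cdot 10^{-5}$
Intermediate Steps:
$O = 34769$ ($O = 5329 + 29440 = 34769$)
$\frac{1}{\left(-77 - \frac{83}{-72}\right)^{2} + O} = \frac{1}{\left(-77 - \frac{83}{-72}\right)^{2} + 34769} = \frac{1}{\left(-77 - - \frac{83}{72}\right)^{2} + 34769} = \frac{1}{\left(-77 + \frac{83}{72}\right)^{2} + 34769} = \frac{1}{\left(- \frac{5461}{72}\right)^{2} + 34769} = \frac{1}{\frac{29822521}{5184} + 34769} = \frac{1}{\frac{210065017}{5184}} = \frac{5184}{210065017}$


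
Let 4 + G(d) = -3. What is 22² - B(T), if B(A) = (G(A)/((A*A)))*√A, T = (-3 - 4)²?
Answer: 23717/49 ≈ 484.02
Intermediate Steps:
G(d) = -7 (G(d) = -4 - 3 = -7)
T = 49 (T = (-7)² = 49)
B(A) = -7/A^(3/2) (B(A) = (-7/A²)*√A = -7/A^(3/2))
22² - B(T) = 22² - (-7)/49^(3/2) = 484 - (-7)/343 = 484 - 1*(-1/49) = 484 + 1/49 = 23717/49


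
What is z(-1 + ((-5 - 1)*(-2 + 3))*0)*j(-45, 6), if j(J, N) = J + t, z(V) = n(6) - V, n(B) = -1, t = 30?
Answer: 0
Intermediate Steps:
z(V) = -1 - V
j(J, N) = 30 + J (j(J, N) = J + 30 = 30 + J)
z(-1 + ((-5 - 1)*(-2 + 3))*0)*j(-45, 6) = (-1 - (-1 + ((-5 - 1)*(-2 + 3))*0))*(30 - 45) = (-1 - (-1 - 6*1*0))*(-15) = (-1 - (-1 - 6*0))*(-15) = (-1 - (-1 + 0))*(-15) = (-1 - 1*(-1))*(-15) = (-1 + 1)*(-15) = 0*(-15) = 0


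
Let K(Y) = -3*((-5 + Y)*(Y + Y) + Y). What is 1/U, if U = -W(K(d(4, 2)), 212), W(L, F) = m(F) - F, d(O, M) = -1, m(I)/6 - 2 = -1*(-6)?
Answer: 1/164 ≈ 0.0060976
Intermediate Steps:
m(I) = 48 (m(I) = 12 + 6*(-1*(-6)) = 12 + 6*6 = 12 + 36 = 48)
K(Y) = -3*Y - 6*Y*(-5 + Y) (K(Y) = -3*((-5 + Y)*(2*Y) + Y) = -3*(2*Y*(-5 + Y) + Y) = -3*(Y + 2*Y*(-5 + Y)) = -3*Y - 6*Y*(-5 + Y))
W(L, F) = 48 - F
U = 164 (U = -(48 - 1*212) = -(48 - 212) = -1*(-164) = 164)
1/U = 1/164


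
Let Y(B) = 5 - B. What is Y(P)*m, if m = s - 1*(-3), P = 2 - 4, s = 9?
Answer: 84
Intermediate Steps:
P = -2
m = 12 (m = 9 - 1*(-3) = 9 + 3 = 12)
Y(P)*m = (5 - 1*(-2))*12 = (5 + 2)*12 = 7*12 = 84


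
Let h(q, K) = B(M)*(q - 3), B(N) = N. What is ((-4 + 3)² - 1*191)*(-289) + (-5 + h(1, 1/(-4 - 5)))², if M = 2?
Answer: 54991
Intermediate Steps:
h(q, K) = -6 + 2*q (h(q, K) = 2*(q - 3) = 2*(-3 + q) = -6 + 2*q)
((-4 + 3)² - 1*191)*(-289) + (-5 + h(1, 1/(-4 - 5)))² = ((-4 + 3)² - 1*191)*(-289) + (-5 + (-6 + 2*1))² = ((-1)² - 191)*(-289) + (-5 + (-6 + 2))² = (1 - 191)*(-289) + (-5 - 4)² = -190*(-289) + (-9)² = 54910 + 81 = 54991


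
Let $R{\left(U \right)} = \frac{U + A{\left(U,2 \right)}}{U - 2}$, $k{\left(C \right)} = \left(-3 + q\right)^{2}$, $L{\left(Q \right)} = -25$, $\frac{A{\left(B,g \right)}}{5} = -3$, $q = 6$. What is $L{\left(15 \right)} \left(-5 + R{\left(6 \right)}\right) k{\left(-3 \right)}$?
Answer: $\frac{6525}{4} \approx 1631.3$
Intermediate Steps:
$A{\left(B,g \right)} = -15$ ($A{\left(B,g \right)} = 5 \left(-3\right) = -15$)
$k{\left(C \right)} = 9$ ($k{\left(C \right)} = \left(-3 + 6\right)^{2} = 3^{2} = 9$)
$R{\left(U \right)} = \frac{-15 + U}{-2 + U}$ ($R{\left(U \right)} = \frac{U - 15}{U - 2} = \frac{-15 + U}{-2 + U}$)
$L{\left(15 \right)} \left(-5 + R{\left(6 \right)}\right) k{\left(-3 \right)} = - 25 \left(-5 + \frac{-15 + 6}{-2 + 6}\right) 9 = - 25 \left(-5 + \frac{1}{4} \left(-9\right)\right) 9 = - 25 \left(-5 - \frac{9}{4}\right) 9 = - 25 \left(\left(- \frac{29}{4}\right) 9\right) = \left(-25\right) \left(- \frac{261}{4}\right) = \frac{6525}{4}$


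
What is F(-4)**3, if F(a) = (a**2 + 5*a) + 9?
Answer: 125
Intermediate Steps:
F(a) = 9 + a**2 + 5*a
F(-4)**3 = (9 + (-4)**2 + 5*(-4))**3 = (9 + 16 - 20)**3 = 5**3 = 125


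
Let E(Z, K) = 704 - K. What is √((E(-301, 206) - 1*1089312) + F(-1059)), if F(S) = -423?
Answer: I*√1089237 ≈ 1043.7*I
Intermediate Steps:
√((E(-301, 206) - 1*1089312) + F(-1059)) = √(((704 - 1*206) - 1*1089312) - 423) = √(((704 - 206) - 1089312) - 423) = √((498 - 1089312) - 423) = √(-1088814 - 423) = √(-1089237) = I*√1089237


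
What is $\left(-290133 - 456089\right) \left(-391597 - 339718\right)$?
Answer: $545723341930$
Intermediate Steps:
$\left(-290133 - 456089\right) \left(-391597 - 339718\right) = \left(-746222\right) \left(-731315\right) = 545723341930$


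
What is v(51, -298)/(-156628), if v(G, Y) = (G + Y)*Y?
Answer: -36803/78314 ≈ -0.46994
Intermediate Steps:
v(G, Y) = Y*(G + Y)
v(51, -298)/(-156628) = -298*(51 - 298)/(-156628) = -298*(-247)*(-1/156628) = 73606*(-1/156628) = -36803/78314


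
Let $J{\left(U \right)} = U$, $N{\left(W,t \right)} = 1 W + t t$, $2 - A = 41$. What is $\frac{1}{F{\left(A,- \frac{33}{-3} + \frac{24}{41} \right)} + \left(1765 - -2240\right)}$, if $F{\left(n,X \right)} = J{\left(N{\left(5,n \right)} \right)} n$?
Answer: $- \frac{1}{55509} \approx -1.8015 \cdot 10^{-5}$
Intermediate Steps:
$A = -39$ ($A = 2 - 41 = -39$)
$N{\left(W,t \right)} = W + t^{2}$
$F{\left(n,X \right)} = n \left(5 + n^{2}\right)$ ($F{\left(n,X \right)} = \left(5 + n^{2}\right) n = n \left(5 + n^{2}\right)$)
$\frac{1}{F{\left(A,- \frac{33}{-3} + \frac{24}{41} \right)} + \left(1765 - -2240\right)} = \frac{1}{- 39 \left(5 + \left(-39\right)^{2}\right) + \left(1765 - -2240\right)} = \frac{1}{- 39 \left(5 + 1521\right) + \left(1765 + 2240\right)} = \frac{1}{\left(-39\right) 1526 + 4005} = \frac{1}{-59514 + 4005} = \frac{1}{-55509} = - \frac{1}{55509}$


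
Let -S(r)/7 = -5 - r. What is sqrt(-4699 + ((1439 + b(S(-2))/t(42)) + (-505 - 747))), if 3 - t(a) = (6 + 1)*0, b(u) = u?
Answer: I*sqrt(4505) ≈ 67.119*I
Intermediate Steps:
S(r) = 35 + 7*r (S(r) = -7*(-5 - r) = 35 + 7*r)
t(a) = 3 (t(a) = 3 - (6 + 1)*0 = 3 - 7*0 = 3 - 1*0 = 3 + 0 = 3)
sqrt(-4699 + ((1439 + b(S(-2))/t(42)) + (-505 - 747))) = sqrt(-4699 + ((1439 + (35 + 7*(-2))/3) + (-505 - 747))) = sqrt(-4699 + ((1439 + (35 - 14)*(1/3)) - 1252)) = sqrt(-4699 + ((1439 + 21*(1/3)) - 1252)) = sqrt(-4699 + ((1439 + 7) - 1252)) = sqrt(-4699 + (1446 - 1252)) = sqrt(-4699 + 194) = sqrt(-4505) = I*sqrt(4505)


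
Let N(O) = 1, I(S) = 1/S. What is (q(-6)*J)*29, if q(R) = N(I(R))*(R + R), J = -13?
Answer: 4524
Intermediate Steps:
q(R) = 2*R (q(R) = 1*(R + R) = 1*(2*R) = 2*R)
(q(-6)*J)*29 = ((2*(-6))*(-13))*29 = -12*(-13)*29 = 156*29 = 4524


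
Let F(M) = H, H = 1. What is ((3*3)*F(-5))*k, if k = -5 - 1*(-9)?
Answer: 36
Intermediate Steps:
F(M) = 1
k = 4 (k = -5 + 9 = 4)
((3*3)*F(-5))*k = ((3*3)*1)*4 = (9*1)*4 = 9*4 = 36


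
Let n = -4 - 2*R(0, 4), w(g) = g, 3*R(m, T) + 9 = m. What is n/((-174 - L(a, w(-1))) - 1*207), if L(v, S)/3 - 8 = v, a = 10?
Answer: -2/435 ≈ -0.0045977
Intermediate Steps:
R(m, T) = -3 + m/3
L(v, S) = 24 + 3*v
n = 2 (n = -4 - 2*(-3 + (⅓)*0) = -4 - 2*(-3 + 0) = -4 - 2*(-3) = -4 + 6 = 2)
n/((-174 - L(a, w(-1))) - 1*207) = 2/((-174 - (24 + 3*10)) - 1*207) = 2/((-174 - (24 + 30)) - 207) = 2/((-174 - 1*54) - 207) = 2/((-174 - 54) - 207) = 2/(-228 - 207) = 2/(-435) = 2*(-1/435) = -2/435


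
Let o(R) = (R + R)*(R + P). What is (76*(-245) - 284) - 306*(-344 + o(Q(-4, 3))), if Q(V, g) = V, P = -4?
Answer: 66776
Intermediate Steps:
o(R) = 2*R*(-4 + R) (o(R) = (R + R)*(R - 4) = (2*R)*(-4 + R) = 2*R*(-4 + R))
(76*(-245) - 284) - 306*(-344 + o(Q(-4, 3))) = (76*(-245) - 284) - 306*(-344 + 2*(-4)*(-4 - 4)) = (-18620 - 284) - 306*(-344 + 2*(-4)*(-8)) = -18904 - 306*(-344 + 64) = -18904 - 306*(-280) = -18904 - 1*(-85680) = -18904 + 85680 = 66776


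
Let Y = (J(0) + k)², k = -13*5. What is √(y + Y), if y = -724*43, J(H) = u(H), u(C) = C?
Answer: I*√26907 ≈ 164.03*I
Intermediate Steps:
J(H) = H
k = -65
Y = 4225 (Y = (0 - 65)² = (-65)² = 4225)
y = -31132
√(y + Y) = √(-31132 + 4225) = √(-26907) = I*√26907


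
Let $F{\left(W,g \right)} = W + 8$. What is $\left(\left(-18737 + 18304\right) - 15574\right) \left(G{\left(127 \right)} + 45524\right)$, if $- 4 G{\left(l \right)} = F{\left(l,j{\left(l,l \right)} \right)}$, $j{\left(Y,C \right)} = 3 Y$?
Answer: $- \frac{2912649727}{4} \approx -7.2816 \cdot 10^{8}$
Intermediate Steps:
$F{\left(W,g \right)} = 8 + W$
$G{\left(l \right)} = -2 - \frac{l}{4}$ ($G{\left(l \right)} = - \frac{8 + l}{4} = -2 - \frac{l}{4}$)
$\left(\left(-18737 + 18304\right) - 15574\right) \left(G{\left(127 \right)} + 45524\right) = \left(\left(-18737 + 18304\right) - 15574\right) \left(\left(-2 - \frac{127}{4}\right) + 45524\right) = \left(-433 - 15574\right) \left(\left(-2 - \frac{127}{4}\right) + 45524\right) = - 16007 \left(- \frac{135}{4} + 45524\right) = \left(-16007\right) \frac{181961}{4} = - \frac{2912649727}{4}$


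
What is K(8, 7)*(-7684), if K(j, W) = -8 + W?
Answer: 7684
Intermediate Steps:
K(8, 7)*(-7684) = (-8 + 7)*(-7684) = -1*(-7684) = 7684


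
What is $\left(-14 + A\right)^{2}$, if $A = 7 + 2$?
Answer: $25$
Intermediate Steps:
$A = 9$
$\left(-14 + A\right)^{2} = \left(-14 + 9\right)^{2} = \left(-5\right)^{2} = 25$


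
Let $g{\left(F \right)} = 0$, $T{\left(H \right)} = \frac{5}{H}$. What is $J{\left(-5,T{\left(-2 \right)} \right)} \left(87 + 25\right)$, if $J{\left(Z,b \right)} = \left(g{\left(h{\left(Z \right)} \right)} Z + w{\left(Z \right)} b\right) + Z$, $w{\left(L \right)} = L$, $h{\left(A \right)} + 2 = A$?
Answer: $840$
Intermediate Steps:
$h{\left(A \right)} = -2 + A$
$J{\left(Z,b \right)} = Z + Z b$ ($J{\left(Z,b \right)} = \left(0 Z + Z b\right) + Z = \left(0 + Z b\right) + Z = Z b + Z = Z + Z b$)
$J{\left(-5,T{\left(-2 \right)} \right)} \left(87 + 25\right) = - 5 \left(1 + \frac{5}{-2}\right) \left(87 + 25\right) = - 5 \left(1 + 5 \left(- \frac{1}{2}\right)\right) 112 = - 5 \left(1 - \frac{5}{2}\right) 112 = \left(-5\right) \left(- \frac{3}{2}\right) 112 = \frac{15}{2} \cdot 112 = 840$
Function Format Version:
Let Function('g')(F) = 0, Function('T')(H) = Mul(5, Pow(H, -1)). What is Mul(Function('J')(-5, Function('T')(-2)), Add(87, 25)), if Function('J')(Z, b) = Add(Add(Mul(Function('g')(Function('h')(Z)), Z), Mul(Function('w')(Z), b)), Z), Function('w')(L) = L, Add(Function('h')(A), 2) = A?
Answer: 840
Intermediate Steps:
Function('h')(A) = Add(-2, A)
Function('J')(Z, b) = Add(Z, Mul(Z, b)) (Function('J')(Z, b) = Add(Add(Mul(0, Z), Mul(Z, b)), Z) = Add(Add(0, Mul(Z, b)), Z) = Add(Mul(Z, b), Z) = Add(Z, Mul(Z, b)))
Mul(Function('J')(-5, Function('T')(-2)), Add(87, 25)) = Mul(Mul(-5, Add(1, Mul(5, Pow(-2, -1)))), Add(87, 25)) = Mul(Mul(-5, Add(1, Mul(5, Rational(-1, 2)))), 112) = Mul(Mul(-5, Add(1, Rational(-5, 2))), 112) = Mul(Mul(-5, Rational(-3, 2)), 112) = Mul(Rational(15, 2), 112) = 840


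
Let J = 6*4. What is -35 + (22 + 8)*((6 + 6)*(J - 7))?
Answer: 6085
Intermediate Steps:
J = 24
-35 + (22 + 8)*((6 + 6)*(J - 7)) = -35 + (22 + 8)*((6 + 6)*(24 - 7)) = -35 + 30*(12*17) = -35 + 30*204 = -35 + 6120 = 6085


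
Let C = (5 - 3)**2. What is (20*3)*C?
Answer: 240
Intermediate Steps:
C = 4 (C = 2**2 = 4)
(20*3)*C = (20*3)*4 = 60*4 = 240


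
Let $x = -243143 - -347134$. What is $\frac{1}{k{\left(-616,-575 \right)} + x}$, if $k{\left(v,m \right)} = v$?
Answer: $\frac{1}{103375} \approx 9.6735 \cdot 10^{-6}$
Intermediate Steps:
$x = 103991$ ($x = -243143 + 347134 = 103991$)
$\frac{1}{k{\left(-616,-575 \right)} + x} = \frac{1}{-616 + 103991} = \frac{1}{103375}$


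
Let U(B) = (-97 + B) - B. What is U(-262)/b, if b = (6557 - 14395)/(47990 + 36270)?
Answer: 4086610/3919 ≈ 1042.8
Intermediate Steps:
U(B) = -97
b = -3919/42130 (b = -7838/84260 = -7838*1/84260 = -3919/42130 ≈ -0.093022)
U(-262)/b = -97/(-3919/42130) = -97*(-42130/3919) = 4086610/3919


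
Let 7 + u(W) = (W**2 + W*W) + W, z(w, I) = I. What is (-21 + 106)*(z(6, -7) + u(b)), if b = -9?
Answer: 11815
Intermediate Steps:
u(W) = -7 + W + 2*W**2 (u(W) = -7 + ((W**2 + W*W) + W) = -7 + ((W**2 + W**2) + W) = -7 + (2*W**2 + W) = -7 + (W + 2*W**2) = -7 + W + 2*W**2)
(-21 + 106)*(z(6, -7) + u(b)) = (-21 + 106)*(-7 + (-7 - 9 + 2*(-9)**2)) = 85*(-7 + (-7 - 9 + 2*81)) = 85*(-7 + (-7 - 9 + 162)) = 85*(-7 + 146) = 85*139 = 11815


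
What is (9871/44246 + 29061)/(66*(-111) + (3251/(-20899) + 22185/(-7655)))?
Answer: -41142303168513613/10375824403209748 ≈ -3.9652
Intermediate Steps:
(9871/44246 + 29061)/(66*(-111) + (3251/(-20899) + 22185/(-7655))) = (9871*(1/44246) + 29061)/(-7326 + (3251*(-1/20899) + 22185*(-1/7655))) = (9871/44246 + 29061)/(-7326 + (-3251/20899 - 4437/1531)) = 1285842877/(44246*(-7326 - 97706144/31996369)) = 1285842877/(44246*(-234503105438/31996369)) = (1285842877/44246)*(-31996369/234503105438) = -41142303168513613/10375824403209748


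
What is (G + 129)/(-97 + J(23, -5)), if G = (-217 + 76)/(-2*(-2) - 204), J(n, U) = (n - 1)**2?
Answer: 8647/25800 ≈ 0.33516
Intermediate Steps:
J(n, U) = (-1 + n)**2
G = 141/200 (G = -141/(4 - 204) = -141/(-200) = -141*(-1/200) = 141/200 ≈ 0.70500)
(G + 129)/(-97 + J(23, -5)) = (141/200 + 129)/(-97 + (-1 + 23)**2) = 25941/(200*(-97 + 22**2)) = 25941/(200*(-97 + 484)) = (25941/200)/387 = (25941/200)*(1/387) = 8647/25800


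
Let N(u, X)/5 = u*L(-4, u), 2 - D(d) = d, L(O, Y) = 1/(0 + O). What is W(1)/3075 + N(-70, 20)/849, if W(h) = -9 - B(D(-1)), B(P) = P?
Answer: 172583/1740450 ≈ 0.099160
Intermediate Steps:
L(O, Y) = 1/O
D(d) = 2 - d
W(h) = -12 (W(h) = -9 - (2 - 1*(-1)) = -9 - (2 + 1) = -9 - 1*3 = -9 - 3 = -12)
N(u, X) = -5*u/4 (N(u, X) = 5*(u/(-4)) = 5*(u*(-1/4)) = 5*(-u/4) = -5*u/4)
W(1)/3075 + N(-70, 20)/849 = -12/3075 - 5/4*(-70)/849 = -12*1/3075 + (175/2)*(1/849) = -4/1025 + 175/1698 = 172583/1740450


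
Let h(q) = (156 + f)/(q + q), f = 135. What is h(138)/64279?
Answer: 97/5913668 ≈ 1.6403e-5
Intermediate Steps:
h(q) = 291/(2*q) (h(q) = (156 + 135)/(q + q) = 291/((2*q)) = 291*(1/(2*q)) = 291/(2*q))
h(138)/64279 = ((291/2)/138)/64279 = ((291/2)*(1/138))*(1/64279) = (97/92)*(1/64279) = 97/5913668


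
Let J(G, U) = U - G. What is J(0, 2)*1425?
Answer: 2850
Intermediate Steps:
J(0, 2)*1425 = (2 - 1*0)*1425 = (2 + 0)*1425 = 2*1425 = 2850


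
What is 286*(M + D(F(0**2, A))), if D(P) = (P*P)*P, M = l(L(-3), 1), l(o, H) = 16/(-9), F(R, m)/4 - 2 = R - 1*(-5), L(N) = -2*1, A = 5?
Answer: 56499872/9 ≈ 6.2778e+6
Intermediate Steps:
L(N) = -2
F(R, m) = 28 + 4*R (F(R, m) = 8 + 4*(R - 1*(-5)) = 8 + 4*(R + 5) = 8 + 4*(5 + R) = 8 + (20 + 4*R) = 28 + 4*R)
l(o, H) = -16/9 (l(o, H) = 16*(-1/9) = -16/9)
M = -16/9 ≈ -1.7778
D(P) = P**3 (D(P) = P**2*P = P**3)
286*(M + D(F(0**2, A))) = 286*(-16/9 + (28 + 4*0**2)**3) = 286*(-16/9 + (28 + 4*0)**3) = 286*(-16/9 + (28 + 0)**3) = 286*(-16/9 + 28**3) = 286*(-16/9 + 21952) = 286*(197552/9) = 56499872/9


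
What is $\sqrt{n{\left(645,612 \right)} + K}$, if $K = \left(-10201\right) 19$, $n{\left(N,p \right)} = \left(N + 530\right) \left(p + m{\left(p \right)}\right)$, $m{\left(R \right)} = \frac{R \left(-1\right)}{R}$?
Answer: $3 \sqrt{58234} \approx 723.95$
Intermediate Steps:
$m{\left(R \right)} = -1$ ($m{\left(R \right)} = \frac{\left(-1\right) R}{R} = -1$)
$n{\left(N,p \right)} = \left(-1 + p\right) \left(530 + N\right)$ ($n{\left(N,p \right)} = \left(N + 530\right) \left(p - 1\right) = \left(530 + N\right) \left(-1 + p\right) = \left(-1 + p\right) \left(530 + N\right)$)
$K = -193819$
$\sqrt{n{\left(645,612 \right)} + K} = \sqrt{\left(-530 - 645 + 530 \cdot 612 + 645 \cdot 612\right) - 193819} = \sqrt{\left(-530 - 645 + 324360 + 394740\right) - 193819} = \sqrt{717925 - 193819} = \sqrt{524106} = 3 \sqrt{58234}$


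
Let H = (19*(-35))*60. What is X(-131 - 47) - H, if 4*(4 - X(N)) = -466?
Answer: 80041/2 ≈ 40021.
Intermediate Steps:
H = -39900 (H = -665*60 = -39900)
X(N) = 241/2 (X(N) = 4 - 1/4*(-466) = 4 + 233/2 = 241/2)
X(-131 - 47) - H = 241/2 - 1*(-39900) = 241/2 + 39900 = 80041/2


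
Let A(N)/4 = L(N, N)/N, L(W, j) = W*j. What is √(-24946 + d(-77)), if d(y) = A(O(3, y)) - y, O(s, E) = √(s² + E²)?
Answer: √(-24869 + 4*√5938) ≈ 156.72*I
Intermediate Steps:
O(s, E) = √(E² + s²)
A(N) = 4*N (A(N) = 4*((N*N)/N) = 4*(N²/N) = 4*N)
d(y) = -y + 4*√(9 + y²) (d(y) = 4*√(y² + 3²) - y = 4*√(y² + 9) - y = 4*√(9 + y²) - y = -y + 4*√(9 + y²))
√(-24946 + d(-77)) = √(-24946 + (-1*(-77) + 4*√(9 + (-77)²))) = √(-24946 + (77 + 4*√(9 + 5929))) = √(-24946 + (77 + 4*√5938)) = √(-24869 + 4*√5938)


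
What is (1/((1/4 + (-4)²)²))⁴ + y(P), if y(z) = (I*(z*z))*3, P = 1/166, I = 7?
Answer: 6691542876613141/8780576464014062500 ≈ 0.00076208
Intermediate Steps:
P = 1/166 ≈ 0.0060241
y(z) = 21*z² (y(z) = (7*(z*z))*3 = (7*z²)*3 = 21*z²)
(1/((1/4 + (-4)²)²))⁴ + y(P) = (1/((1/4 + (-4)²)²))⁴ + 21*(1/166)² = (1/((¼ + 16)²))⁴ + 21*(1/27556) = (1/((65/4)²))⁴ + 21/27556 = (1/(4225/16))⁴ + 21/27556 = (16/4225)⁴ + 21/27556 = 65536/318644812890625 + 21/27556 = 6691542876613141/8780576464014062500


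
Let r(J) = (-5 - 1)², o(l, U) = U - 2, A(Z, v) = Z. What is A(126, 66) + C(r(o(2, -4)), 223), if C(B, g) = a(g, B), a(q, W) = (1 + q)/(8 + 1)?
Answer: 1358/9 ≈ 150.89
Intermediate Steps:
o(l, U) = -2 + U
a(q, W) = ⅑ + q/9 (a(q, W) = (1 + q)/9 = (1 + q)*(⅑) = ⅑ + q/9)
r(J) = 36 (r(J) = (-6)² = 36)
C(B, g) = ⅑ + g/9
A(126, 66) + C(r(o(2, -4)), 223) = 126 + (⅑ + (⅑)*223) = 126 + (⅑ + 223/9) = 126 + 224/9 = 1358/9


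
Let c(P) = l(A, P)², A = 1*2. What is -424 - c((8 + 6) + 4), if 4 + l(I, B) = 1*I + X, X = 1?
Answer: -425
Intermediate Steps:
A = 2
l(I, B) = -3 + I (l(I, B) = -4 + (1*I + 1) = -4 + (I + 1) = -4 + (1 + I) = -3 + I)
c(P) = 1 (c(P) = (-3 + 2)² = (-1)² = 1)
-424 - c((8 + 6) + 4) = -424 - 1*1 = -424 - 1 = -425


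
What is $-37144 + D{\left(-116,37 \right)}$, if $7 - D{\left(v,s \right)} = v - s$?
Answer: $-36984$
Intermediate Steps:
$D{\left(v,s \right)} = 7 + s - v$ ($D{\left(v,s \right)} = 7 - \left(v - s\right) = 7 + \left(s - v\right) = 7 + s - v$)
$-37144 + D{\left(-116,37 \right)} = -37144 + \left(7 + 37 - -116\right) = -37144 + \left(7 + 37 + 116\right) = -37144 + 160 = -36984$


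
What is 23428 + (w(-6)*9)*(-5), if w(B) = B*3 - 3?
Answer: 24373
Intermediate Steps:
w(B) = -3 + 3*B (w(B) = 3*B - 3 = -3 + 3*B)
23428 + (w(-6)*9)*(-5) = 23428 + ((-3 + 3*(-6))*9)*(-5) = 23428 + ((-3 - 18)*9)*(-5) = 23428 - 21*9*(-5) = 23428 - 189*(-5) = 23428 + 945 = 24373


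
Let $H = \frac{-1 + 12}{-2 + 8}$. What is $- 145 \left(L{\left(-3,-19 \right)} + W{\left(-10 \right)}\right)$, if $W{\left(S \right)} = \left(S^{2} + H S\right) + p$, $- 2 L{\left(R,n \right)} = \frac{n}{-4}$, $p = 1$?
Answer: $- \frac{279415}{24} \approx -11642.0$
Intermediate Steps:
$H = \frac{11}{6} \approx 1.8333$
$L{\left(R,n \right)} = \frac{n}{8}$ ($L{\left(R,n \right)} = - \frac{n \frac{1}{-4}}{2} = - \frac{n \left(- \frac{1}{4}\right)}{2} = - \frac{\left(- \frac{1}{4}\right) n}{2} = \frac{n}{8}$)
$W{\left(S \right)} = 1 + S^{2} + \frac{11 S}{6}$ ($W{\left(S \right)} = \left(S^{2} + \frac{11 S}{6}\right) + 1 = 1 + S^{2} + \frac{11 S}{6}$)
$- 145 \left(L{\left(-3,-19 \right)} + W{\left(-10 \right)}\right) = - 145 \left(\frac{1}{8} \left(-19\right) + \left(1 + \left(-10\right)^{2} + \frac{11}{6} \left(-10\right)\right)\right) = - 145 \left(- \frac{19}{8} + \left(1 + 100 - \frac{55}{3}\right)\right) = - 145 \left(- \frac{19}{8} + \frac{248}{3}\right) = \left(-145\right) \frac{1927}{24} = - \frac{279415}{24}$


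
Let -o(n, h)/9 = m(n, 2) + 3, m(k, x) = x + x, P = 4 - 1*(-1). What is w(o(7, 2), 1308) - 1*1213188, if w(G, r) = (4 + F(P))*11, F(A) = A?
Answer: -1213089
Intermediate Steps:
P = 5 (P = 4 + 1 = 5)
m(k, x) = 2*x
o(n, h) = -63 (o(n, h) = -9*(2*2 + 3) = -9*(4 + 3) = -9*7 = -63)
w(G, r) = 99 (w(G, r) = (4 + 5)*11 = 9*11 = 99)
w(o(7, 2), 1308) - 1*1213188 = 99 - 1*1213188 = 99 - 1213188 = -1213089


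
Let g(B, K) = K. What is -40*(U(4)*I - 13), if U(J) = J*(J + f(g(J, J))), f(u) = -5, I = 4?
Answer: 1160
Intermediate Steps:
U(J) = J*(-5 + J) (U(J) = J*(J - 5) = J*(-5 + J))
-40*(U(4)*I - 13) = -40*((4*(-5 + 4))*4 - 13) = -40*((4*(-1))*4 - 13) = -40*(-4*4 - 13) = -40*(-16 - 13) = -40*(-29) = 1160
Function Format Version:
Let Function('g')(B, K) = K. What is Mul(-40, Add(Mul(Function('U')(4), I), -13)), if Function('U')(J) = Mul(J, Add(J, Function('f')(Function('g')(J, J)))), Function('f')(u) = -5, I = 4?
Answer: 1160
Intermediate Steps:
Function('U')(J) = Mul(J, Add(-5, J)) (Function('U')(J) = Mul(J, Add(J, -5)) = Mul(J, Add(-5, J)))
Mul(-40, Add(Mul(Function('U')(4), I), -13)) = Mul(-40, Add(Mul(Mul(4, Add(-5, 4)), 4), -13)) = Mul(-40, Add(Mul(Mul(4, -1), 4), -13)) = Mul(-40, Add(Mul(-4, 4), -13)) = Mul(-40, Add(-16, -13)) = Mul(-40, -29) = 1160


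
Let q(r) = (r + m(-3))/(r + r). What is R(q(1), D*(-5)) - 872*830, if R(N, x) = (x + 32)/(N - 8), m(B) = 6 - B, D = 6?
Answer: -2171282/3 ≈ -7.2376e+5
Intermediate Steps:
q(r) = (9 + r)/(2*r) (q(r) = (r + (6 - 1*(-3)))/(r + r) = (r + (6 + 3))/((2*r)) = (r + 9)*(1/(2*r)) = (9 + r)*(1/(2*r)) = (9 + r)/(2*r))
R(N, x) = (32 + x)/(-8 + N)
R(q(1), D*(-5)) - 872*830 = (32 + 6*(-5))/(-8 + (1/2)*(9 + 1)/1) - 872*830 = (32 - 30)/(-8 + (1/2)*1*10) - 723760 = 2/(-8 + 5) - 723760 = 2/(-3) - 723760 = -1/3*2 - 723760 = -2/3 - 723760 = -2171282/3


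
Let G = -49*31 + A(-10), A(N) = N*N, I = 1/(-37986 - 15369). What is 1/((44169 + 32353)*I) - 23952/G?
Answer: 585714733/36194906 ≈ 16.182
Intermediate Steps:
I = -1/53355 (I = 1/(-53355) = -1/53355 ≈ -1.8742e-5)
A(N) = N²
G = -1419 (G = -49*31 + (-10)² = -1519 + 100 = -1419)
1/((44169 + 32353)*I) - 23952/G = 1/((44169 + 32353)*(-1/53355)) - 23952/(-1419) = -53355/76522 - 23952*(-1/1419) = (1/76522)*(-53355) + 7984/473 = -53355/76522 + 7984/473 = 585714733/36194906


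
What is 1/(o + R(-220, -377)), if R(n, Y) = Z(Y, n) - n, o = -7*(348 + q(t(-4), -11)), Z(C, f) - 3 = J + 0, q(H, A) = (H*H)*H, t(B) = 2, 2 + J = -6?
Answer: -1/2277 ≈ -0.00043917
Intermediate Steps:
J = -8 (J = -2 - 6 = -8)
q(H, A) = H³ (q(H, A) = H²*H = H³)
Z(C, f) = -5 (Z(C, f) = 3 + (-8 + 0) = 3 - 8 = -5)
o = -2492 (o = -7*(348 + 2³) = -7*(348 + 8) = -7*356 = -2492)
R(n, Y) = -5 - n
1/(o + R(-220, -377)) = 1/(-2492 + (-5 - 1*(-220))) = 1/(-2492 + (-5 + 220)) = 1/(-2492 + 215) = 1/(-2277) = -1/2277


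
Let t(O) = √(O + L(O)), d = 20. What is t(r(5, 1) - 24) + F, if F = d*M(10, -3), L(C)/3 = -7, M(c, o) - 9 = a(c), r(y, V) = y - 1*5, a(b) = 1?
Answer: 200 + 3*I*√5 ≈ 200.0 + 6.7082*I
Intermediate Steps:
r(y, V) = -5 + y (r(y, V) = y - 5 = -5 + y)
M(c, o) = 10 (M(c, o) = 9 + 1 = 10)
L(C) = -21 (L(C) = 3*(-7) = -21)
t(O) = √(-21 + O) (t(O) = √(O - 21) = √(-21 + O))
F = 200 (F = 20*10 = 200)
t(r(5, 1) - 24) + F = √(-21 + ((-5 + 5) - 24)) + 200 = √(-21 + (0 - 24)) + 200 = √(-21 - 24) + 200 = √(-45) + 200 = 3*I*√5 + 200 = 200 + 3*I*√5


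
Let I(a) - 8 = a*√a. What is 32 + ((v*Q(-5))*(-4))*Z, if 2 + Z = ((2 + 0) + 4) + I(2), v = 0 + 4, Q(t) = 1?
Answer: -160 - 32*√2 ≈ -205.25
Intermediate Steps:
v = 4
I(a) = 8 + a^(3/2) (I(a) = 8 + a*√a = 8 + a^(3/2))
Z = 12 + 2*√2 (Z = -2 + (((2 + 0) + 4) + (8 + 2^(3/2))) = -2 + ((2 + 4) + (8 + 2*√2)) = -2 + (6 + (8 + 2*√2)) = -2 + (14 + 2*√2) = 12 + 2*√2 ≈ 14.828)
32 + ((v*Q(-5))*(-4))*Z = 32 + ((4*1)*(-4))*(12 + 2*√2) = 32 + (4*(-4))*(12 + 2*√2) = 32 - 16*(12 + 2*√2) = 32 + (-192 - 32*√2) = -160 - 32*√2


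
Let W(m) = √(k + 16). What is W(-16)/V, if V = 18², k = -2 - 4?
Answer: √10/324 ≈ 0.0097601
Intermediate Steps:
k = -6
V = 324
W(m) = √10 (W(m) = √(-6 + 16) = √10)
W(-16)/V = √10/324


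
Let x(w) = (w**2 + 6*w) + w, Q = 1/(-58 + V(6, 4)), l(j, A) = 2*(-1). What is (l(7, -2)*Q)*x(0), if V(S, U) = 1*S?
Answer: 0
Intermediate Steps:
V(S, U) = S
l(j, A) = -2
Q = -1/52 (Q = 1/(-58 + 6) = 1/(-52) = -1/52 ≈ -0.019231)
x(w) = w**2 + 7*w
(l(7, -2)*Q)*x(0) = (-2*(-1/52))*(0*(7 + 0)) = (0*7)/26 = (1/26)*0 = 0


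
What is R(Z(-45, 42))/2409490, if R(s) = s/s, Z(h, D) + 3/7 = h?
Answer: 1/2409490 ≈ 4.1503e-7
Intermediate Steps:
Z(h, D) = -3/7 + h
R(s) = 1
R(Z(-45, 42))/2409490 = 1/2409490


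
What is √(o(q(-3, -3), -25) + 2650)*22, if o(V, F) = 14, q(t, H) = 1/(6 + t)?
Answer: 132*√74 ≈ 1135.5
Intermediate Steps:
√(o(q(-3, -3), -25) + 2650)*22 = √(14 + 2650)*22 = √2664*22 = (6*√74)*22 = 132*√74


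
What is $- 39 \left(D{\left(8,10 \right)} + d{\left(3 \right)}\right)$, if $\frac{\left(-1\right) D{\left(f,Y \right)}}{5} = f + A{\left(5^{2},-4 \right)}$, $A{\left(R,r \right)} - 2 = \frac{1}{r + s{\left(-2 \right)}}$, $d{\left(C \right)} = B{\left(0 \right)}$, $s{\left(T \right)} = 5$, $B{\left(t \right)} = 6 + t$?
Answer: $1911$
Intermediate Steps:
$d{\left(C \right)} = 6$ ($d{\left(C \right)} = 6 + 0 = 6$)
$A{\left(R,r \right)} = 2 + \frac{1}{5 + r}$ ($A{\left(R,r \right)} = 2 + \frac{1}{r + 5} = 2 + \frac{1}{5 + r}$)
$D{\left(f,Y \right)} = -15 - 5 f$ ($D{\left(f,Y \right)} = - 5 \left(f + \frac{11 + 2 \left(-4\right)}{5 - 4}\right) = - 5 \left(f + \frac{11 - 8}{1}\right) = - 5 \left(f + 1 \cdot 3\right) = - 5 \left(f + 3\right) = - 5 \left(3 + f\right) = -15 - 5 f$)
$- 39 \left(D{\left(8,10 \right)} + d{\left(3 \right)}\right) = - 39 \left(\left(-15 - 40\right) + 6\right) = - 39 \left(-55 + 6\right) = \left(-39\right) \left(-49\right) = 1911$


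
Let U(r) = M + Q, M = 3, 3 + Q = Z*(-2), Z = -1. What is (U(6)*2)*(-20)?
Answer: -80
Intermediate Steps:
Q = -1 (Q = -3 - 1*(-2) = -3 + 2 = -1)
U(r) = 2 (U(r) = 3 - 1 = 2)
(U(6)*2)*(-20) = (2*2)*(-20) = 4*(-20) = -80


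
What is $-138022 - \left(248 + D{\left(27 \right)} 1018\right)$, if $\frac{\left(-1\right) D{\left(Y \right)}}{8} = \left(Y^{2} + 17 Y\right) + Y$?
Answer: $9756690$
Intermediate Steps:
$D{\left(Y \right)} = - 144 Y - 8 Y^{2}$ ($D{\left(Y \right)} = - 8 \left(\left(Y^{2} + 17 Y\right) + Y\right) = - 8 \left(Y^{2} + 18 Y\right) = - 144 Y - 8 Y^{2}$)
$-138022 - \left(248 + D{\left(27 \right)} 1018\right) = -138022 - \left(248 + \left(-8\right) 27 \left(18 + 27\right) 1018\right) = -138022 - \left(248 + \left(-8\right) 27 \cdot 45 \cdot 1018\right) = -138022 - \left(248 - 9894960\right) = -138022 - -9894712 = -138022 + 9894712 = 9756690$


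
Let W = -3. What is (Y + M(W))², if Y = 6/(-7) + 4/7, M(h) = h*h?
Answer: 3721/49 ≈ 75.939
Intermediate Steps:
M(h) = h²
Y = -2/7 (Y = 6*(-⅐) + 4*(⅐) = -6/7 + 4/7 = -2/7 ≈ -0.28571)
(Y + M(W))² = (-2/7 + (-3)²)² = (-2/7 + 9)² = (61/7)² = 3721/49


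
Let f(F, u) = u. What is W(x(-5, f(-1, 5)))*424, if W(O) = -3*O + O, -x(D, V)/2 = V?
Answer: 8480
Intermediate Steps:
x(D, V) = -2*V
W(O) = -2*O
W(x(-5, f(-1, 5)))*424 = -(-4)*5*424 = -2*(-10)*424 = 20*424 = 8480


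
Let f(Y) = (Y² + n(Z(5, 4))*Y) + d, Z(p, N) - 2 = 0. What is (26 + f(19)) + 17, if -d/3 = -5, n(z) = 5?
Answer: 514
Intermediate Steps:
Z(p, N) = 2 (Z(p, N) = 2 + 0 = 2)
d = 15 (d = -3*(-5) = 15)
f(Y) = 15 + Y² + 5*Y (f(Y) = (Y² + 5*Y) + 15 = 15 + Y² + 5*Y)
(26 + f(19)) + 17 = (26 + (15 + 19² + 5*19)) + 17 = (26 + (15 + 361 + 95)) + 17 = (26 + 471) + 17 = 497 + 17 = 514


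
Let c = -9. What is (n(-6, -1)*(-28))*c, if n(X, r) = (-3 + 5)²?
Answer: 1008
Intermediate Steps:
n(X, r) = 4 (n(X, r) = 2² = 4)
(n(-6, -1)*(-28))*c = (4*(-28))*(-9) = -112*(-9) = 1008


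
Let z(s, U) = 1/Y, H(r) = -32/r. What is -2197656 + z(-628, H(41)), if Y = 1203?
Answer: -2643780167/1203 ≈ -2.1977e+6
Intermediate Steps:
z(s, U) = 1/1203
-2197656 + z(-628, H(41)) = -2197656 + 1/1203 = -2643780167/1203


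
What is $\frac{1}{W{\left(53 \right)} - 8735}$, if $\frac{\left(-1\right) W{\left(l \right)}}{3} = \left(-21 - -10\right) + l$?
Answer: $- \frac{1}{8861} \approx -0.00011285$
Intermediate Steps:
$W{\left(l \right)} = 33 - 3 l$ ($W{\left(l \right)} = - 3 \left(\left(-21 - -10\right) + l\right) = - 3 \left(\left(-21 + 10\right) + l\right) = - 3 \left(-11 + l\right) = 33 - 3 l$)
$\frac{1}{W{\left(53 \right)} - 8735} = \frac{1}{\left(33 - 159\right) - 8735} = \frac{1}{-126 - 8735} = \frac{1}{-8861} = - \frac{1}{8861}$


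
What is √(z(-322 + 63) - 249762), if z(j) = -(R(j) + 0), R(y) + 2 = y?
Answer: 109*I*√21 ≈ 499.5*I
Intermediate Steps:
R(y) = -2 + y
z(j) = 2 - j (z(j) = -((-2 + j) + 0) = -(-2 + j) = 2 - j)
√(z(-322 + 63) - 249762) = √((2 - (-322 + 63)) - 249762) = √((2 - 1*(-259)) - 249762) = √((2 + 259) - 249762) = √(261 - 249762) = √(-249501) = 109*I*√21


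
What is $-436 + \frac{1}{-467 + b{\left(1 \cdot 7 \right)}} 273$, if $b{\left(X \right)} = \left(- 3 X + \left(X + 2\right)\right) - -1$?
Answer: $- \frac{208681}{478} \approx -436.57$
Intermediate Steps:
$b{\left(X \right)} = 3 - 2 X$ ($b{\left(X \right)} = \left(- 3 X + \left(2 + X\right)\right) + 1 = \left(2 - 2 X\right) + 1 = 3 - 2 X$)
$-436 + \frac{1}{-467 + b{\left(1 \cdot 7 \right)}} 273 = -436 + \frac{1}{-467 + \left(3 - 2 \cdot 1 \cdot 7\right)} 273 = -436 + \frac{1}{-467 + \left(3 - 14\right)} 273 = -436 + \frac{1}{-467 - 11} \cdot 273 = -436 + \frac{1}{-478} \cdot 273 = -436 - \frac{273}{478} = - \frac{208681}{478}$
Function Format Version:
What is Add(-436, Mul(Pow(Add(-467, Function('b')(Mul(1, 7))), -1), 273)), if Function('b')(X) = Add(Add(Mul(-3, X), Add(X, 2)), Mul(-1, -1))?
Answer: Rational(-208681, 478) ≈ -436.57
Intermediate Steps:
Function('b')(X) = Add(3, Mul(-2, X)) (Function('b')(X) = Add(Add(Mul(-3, X), Add(2, X)), 1) = Add(Add(2, Mul(-2, X)), 1) = Add(3, Mul(-2, X)))
Add(-436, Mul(Pow(Add(-467, Function('b')(Mul(1, 7))), -1), 273)) = Add(-436, Mul(Pow(Add(-467, Add(3, Mul(-2, Mul(1, 7)))), -1), 273)) = Add(-436, Mul(Pow(Add(-467, Add(3, Mul(-2, 7))), -1), 273)) = Add(-436, Mul(Pow(Add(-467, Add(3, -14)), -1), 273)) = Add(-436, Mul(Pow(Add(-467, -11), -1), 273)) = Add(-436, Mul(Pow(-478, -1), 273)) = Add(-436, Mul(Rational(-1, 478), 273)) = Add(-436, Rational(-273, 478)) = Rational(-208681, 478)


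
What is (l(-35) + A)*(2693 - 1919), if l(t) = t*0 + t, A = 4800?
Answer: 3688110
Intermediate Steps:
l(t) = t (l(t) = 0 + t = t)
(l(-35) + A)*(2693 - 1919) = (-35 + 4800)*(2693 - 1919) = 4765*774 = 3688110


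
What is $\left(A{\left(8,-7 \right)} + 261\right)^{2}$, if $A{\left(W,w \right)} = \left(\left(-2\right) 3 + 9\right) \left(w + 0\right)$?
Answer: $57600$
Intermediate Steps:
$A{\left(W,w \right)} = 3 w$ ($A{\left(W,w \right)} = \left(-6 + 9\right) w = 3 w$)
$\left(A{\left(8,-7 \right)} + 261\right)^{2} = \left(3 \left(-7\right) + 261\right)^{2} = \left(-21 + 261\right)^{2} = 240^{2} = 57600$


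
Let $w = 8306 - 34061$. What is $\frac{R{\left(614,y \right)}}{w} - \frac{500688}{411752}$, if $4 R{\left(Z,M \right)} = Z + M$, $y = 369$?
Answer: $- \frac{6498203747}{5302336380} \approx -1.2255$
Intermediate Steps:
$w = -25755$ ($w = 8306 - 34061 = -25755$)
$R{\left(Z,M \right)} = \frac{M}{4} + \frac{Z}{4}$ ($R{\left(Z,M \right)} = \frac{Z + M}{4} = \frac{M + Z}{4} = \frac{M}{4} + \frac{Z}{4}$)
$\frac{R{\left(614,y \right)}}{w} - \frac{500688}{411752} = \frac{\frac{1}{4} \cdot 369 + \frac{1}{4} \cdot 614}{-25755} - \frac{500688}{411752} = \left(\frac{369}{4} + \frac{307}{2}\right) \left(- \frac{1}{25755}\right) - \frac{62586}{51469} = \frac{983}{4} \left(- \frac{1}{25755}\right) - \frac{62586}{51469} = - \frac{983}{103020} - \frac{62586}{51469} = - \frac{6498203747}{5302336380}$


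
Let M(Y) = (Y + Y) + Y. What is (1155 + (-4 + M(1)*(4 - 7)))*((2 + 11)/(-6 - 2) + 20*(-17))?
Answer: -1560543/4 ≈ -3.9014e+5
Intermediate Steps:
M(Y) = 3*Y (M(Y) = 2*Y + Y = 3*Y)
(1155 + (-4 + M(1)*(4 - 7)))*((2 + 11)/(-6 - 2) + 20*(-17)) = (1155 + (-4 + (3*1)*(4 - 7)))*((2 + 11)/(-6 - 2) + 20*(-17)) = (1155 + (-4 + 3*(-3)))*(13/(-8) - 340) = (1155 + (-4 - 9))*(13*(-⅛) - 340) = (1155 - 13)*(-13/8 - 340) = 1142*(-2733/8) = -1560543/4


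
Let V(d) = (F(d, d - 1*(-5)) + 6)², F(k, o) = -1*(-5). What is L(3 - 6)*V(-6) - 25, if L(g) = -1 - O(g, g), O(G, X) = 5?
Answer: -751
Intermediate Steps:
F(k, o) = 5
V(d) = 121 (V(d) = (5 + 6)² = 11² = 121)
L(g) = -6 (L(g) = -1 - 1*5 = -1 - 5 = -6)
L(3 - 6)*V(-6) - 25 = -6*121 - 25 = -726 - 25 = -751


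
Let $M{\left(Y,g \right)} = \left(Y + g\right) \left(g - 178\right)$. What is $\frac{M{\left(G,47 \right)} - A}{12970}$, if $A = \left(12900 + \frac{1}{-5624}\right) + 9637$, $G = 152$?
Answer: $- \frac{273360143}{72943280} \approx -3.7476$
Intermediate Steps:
$M{\left(Y,g \right)} = \left(-178 + g\right) \left(Y + g\right)$ ($M{\left(Y,g \right)} = \left(Y + g\right) \left(-178 + g\right) = \left(-178 + g\right) \left(Y + g\right)$)
$A = \frac{126748087}{5624}$ ($A = \left(12900 - \frac{1}{5624}\right) + 9637 = \frac{72549599}{5624} + 9637 = \frac{126748087}{5624} \approx 22537.0$)
$\frac{M{\left(G,47 \right)} - A}{12970} = \frac{\left(47^{2} - 27056 - 8366 + 152 \cdot 47\right) - \frac{126748087}{5624}}{12970} = \left(\left(2209 - 27056 - 8366 + 7144\right) - \frac{126748087}{5624}\right) \frac{1}{12970} = \left(-26069 - \frac{126748087}{5624}\right) \frac{1}{12970} = \left(- \frac{273360143}{5624}\right) \frac{1}{12970} = - \frac{273360143}{72943280}$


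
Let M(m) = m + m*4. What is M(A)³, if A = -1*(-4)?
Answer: 8000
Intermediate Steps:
A = 4
M(m) = 5*m (M(m) = m + 4*m = 5*m)
M(A)³ = (5*4)³ = 20³ = 8000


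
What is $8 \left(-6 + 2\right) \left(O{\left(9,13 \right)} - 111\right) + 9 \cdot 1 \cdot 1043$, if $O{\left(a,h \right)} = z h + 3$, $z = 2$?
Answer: $12011$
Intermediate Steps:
$O{\left(a,h \right)} = 3 + 2 h$ ($O{\left(a,h \right)} = 2 h + 3 = 3 + 2 h$)
$8 \left(-6 + 2\right) \left(O{\left(9,13 \right)} - 111\right) + 9 \cdot 1 \cdot 1043 = 8 \left(-6 + 2\right) \left(\left(3 + 2 \cdot 13\right) - 111\right) + 9 \cdot 1 \cdot 1043 = 8 \left(-4\right) \left(\left(3 + 26\right) - 111\right) + 9 \cdot 1043 = - 32 \left(29 - 111\right) + 9387 = \left(-32\right) \left(-82\right) + 9387 = 2624 + 9387 = 12011$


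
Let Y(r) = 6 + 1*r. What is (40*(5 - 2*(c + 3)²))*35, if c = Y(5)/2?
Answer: -195300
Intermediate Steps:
Y(r) = 6 + r
c = 11/2 (c = (6 + 5)/2 = 11*(½) = 11/2 ≈ 5.5000)
(40*(5 - 2*(c + 3)²))*35 = (40*(5 - 2*(11/2 + 3)²))*35 = (40*(5 - 2*(17/2)²))*35 = (40*(5 - 2*289/4))*35 = (40*(5 - 289/2))*35 = (40*(-279/2))*35 = -5580*35 = -195300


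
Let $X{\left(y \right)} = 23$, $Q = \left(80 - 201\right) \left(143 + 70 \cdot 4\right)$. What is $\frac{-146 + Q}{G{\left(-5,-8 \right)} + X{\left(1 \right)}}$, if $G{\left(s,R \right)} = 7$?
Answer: $- \frac{51329}{30} \approx -1711.0$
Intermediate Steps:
$Q = -51183$ ($Q = - 121 \left(143 + 280\right) = \left(-121\right) 423 = -51183$)
$\frac{-146 + Q}{G{\left(-5,-8 \right)} + X{\left(1 \right)}} = \frac{-146 - 51183}{7 + 23} = - \frac{51329}{30}$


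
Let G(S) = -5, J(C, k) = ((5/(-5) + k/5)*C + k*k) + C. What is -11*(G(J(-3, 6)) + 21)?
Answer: -176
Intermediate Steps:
J(C, k) = C + k² + C*(-1 + k/5) (J(C, k) = ((5*(-⅕) + k*(⅕))*C + k²) + C = ((-1 + k/5)*C + k²) + C = (C*(-1 + k/5) + k²) + C = (k² + C*(-1 + k/5)) + C = C + k² + C*(-1 + k/5))
-11*(G(J(-3, 6)) + 21) = -11*(-5 + 21) = -11*16 = -176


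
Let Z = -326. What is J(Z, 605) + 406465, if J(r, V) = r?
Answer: 406139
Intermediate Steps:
J(Z, 605) + 406465 = -326 + 406465 = 406139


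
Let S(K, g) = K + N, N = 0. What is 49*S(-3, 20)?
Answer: -147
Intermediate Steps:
S(K, g) = K (S(K, g) = K + 0 = K)
49*S(-3, 20) = 49*(-3) = -147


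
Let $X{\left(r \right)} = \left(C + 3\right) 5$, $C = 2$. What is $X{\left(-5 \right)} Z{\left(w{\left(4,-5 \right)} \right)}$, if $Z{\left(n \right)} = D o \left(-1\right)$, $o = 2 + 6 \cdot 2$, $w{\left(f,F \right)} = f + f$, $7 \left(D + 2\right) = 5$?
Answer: $450$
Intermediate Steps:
$D = - \frac{9}{7}$ ($D = -2 + \frac{1}{7} \cdot 5 = -2 + \frac{5}{7} = - \frac{9}{7} \approx -1.2857$)
$w{\left(f,F \right)} = 2 f$
$o = 14$ ($o = 2 + 12 = 14$)
$Z{\left(n \right)} = 18$ ($Z{\left(n \right)} = \left(- \frac{9}{7}\right) 14 \left(-1\right) = \left(-18\right) \left(-1\right) = 18$)
$X{\left(r \right)} = 25$ ($X{\left(r \right)} = \left(2 + 3\right) 5 = 5 \cdot 5 = 25$)
$X{\left(-5 \right)} Z{\left(w{\left(4,-5 \right)} \right)} = 25 \cdot 18 = 450$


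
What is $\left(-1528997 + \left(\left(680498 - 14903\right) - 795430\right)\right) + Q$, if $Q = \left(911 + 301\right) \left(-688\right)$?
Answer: $-2492688$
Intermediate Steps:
$Q = -833856$ ($Q = 1212 \left(-688\right) = -833856$)
$\left(-1528997 + \left(\left(680498 - 14903\right) - 795430\right)\right) + Q = \left(-1528997 + \left(\left(680498 - 14903\right) - 795430\right)\right) - 833856 = \left(-1528997 + \left(665595 - 795430\right)\right) - 833856 = \left(-1528997 - 129835\right) - 833856 = -1658832 - 833856 = -2492688$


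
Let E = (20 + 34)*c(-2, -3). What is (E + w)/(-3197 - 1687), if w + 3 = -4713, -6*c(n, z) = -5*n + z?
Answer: 1593/1628 ≈ 0.97850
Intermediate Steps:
c(n, z) = -z/6 + 5*n/6 (c(n, z) = -(-5*n + z)/6 = -(z - 5*n)/6 = -z/6 + 5*n/6)
w = -4716 (w = -3 - 4713 = -4716)
E = -63 (E = (20 + 34)*(-1/6*(-3) + (5/6)*(-2)) = 54*(1/2 - 5/3) = 54*(-7/6) = -63)
(E + w)/(-3197 - 1687) = (-63 - 4716)/(-3197 - 1687) = -4779/(-4884) = -4779*(-1/4884) = 1593/1628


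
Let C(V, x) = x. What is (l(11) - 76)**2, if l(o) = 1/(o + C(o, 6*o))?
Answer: 34234201/5929 ≈ 5774.0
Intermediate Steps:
l(o) = 1/(7*o) (l(o) = 1/(o + 6*o) = 1/(7*o))
(l(11) - 76)**2 = ((1/7)/11 - 76)**2 = ((1/7)*(1/11) - 76)**2 = (1/77 - 76)**2 = (-5851/77)**2 = 34234201/5929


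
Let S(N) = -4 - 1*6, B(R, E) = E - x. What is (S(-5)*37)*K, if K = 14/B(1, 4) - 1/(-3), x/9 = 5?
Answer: 370/123 ≈ 3.0081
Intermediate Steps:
x = 45 (x = 9*5 = 45)
B(R, E) = -45 + E (B(R, E) = E - 1*45 = E - 45 = -45 + E)
S(N) = -10 (S(N) = -4 - 6 = -10)
K = -1/123 (K = 14/(-45 + 4) - 1/(-3) = 14/(-41) - 1*(-⅓) = 14*(-1/41) + ⅓ = -14/41 + ⅓ = -1/123 ≈ -0.0081301)
(S(-5)*37)*K = -10*37*(-1/123) = -370*(-1/123) = 370/123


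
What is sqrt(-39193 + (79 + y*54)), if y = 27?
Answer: 6*I*sqrt(1046) ≈ 194.05*I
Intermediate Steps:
sqrt(-39193 + (79 + y*54)) = sqrt(-39193 + (79 + 27*54)) = sqrt(-39193 + (79 + 1458)) = sqrt(-39193 + 1537) = sqrt(-37656) = 6*I*sqrt(1046)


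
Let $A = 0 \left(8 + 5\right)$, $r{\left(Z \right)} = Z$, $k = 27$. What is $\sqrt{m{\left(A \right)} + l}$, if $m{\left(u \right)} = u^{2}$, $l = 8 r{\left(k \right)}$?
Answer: $6 \sqrt{6} \approx 14.697$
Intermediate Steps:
$l = 216$ ($l = 8 \cdot 27 = 216$)
$A = 0$ ($A = 0 \cdot 13 = 0$)
$\sqrt{m{\left(A \right)} + l} = \sqrt{0^{2} + 216} = \sqrt{0 + 216} = \sqrt{216} = 6 \sqrt{6}$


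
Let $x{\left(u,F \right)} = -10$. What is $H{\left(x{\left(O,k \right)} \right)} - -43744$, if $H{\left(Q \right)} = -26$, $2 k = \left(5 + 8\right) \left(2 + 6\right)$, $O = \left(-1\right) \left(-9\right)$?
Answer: $43718$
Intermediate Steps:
$O = 9$
$k = 52$ ($k = \frac{\left(5 + 8\right) \left(2 + 6\right)}{2} = \frac{13 \cdot 8}{2} = \frac{1}{2} \cdot 104 = 52$)
$H{\left(x{\left(O,k \right)} \right)} - -43744 = -26 - -43744 = -26 + 43744 = 43718$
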